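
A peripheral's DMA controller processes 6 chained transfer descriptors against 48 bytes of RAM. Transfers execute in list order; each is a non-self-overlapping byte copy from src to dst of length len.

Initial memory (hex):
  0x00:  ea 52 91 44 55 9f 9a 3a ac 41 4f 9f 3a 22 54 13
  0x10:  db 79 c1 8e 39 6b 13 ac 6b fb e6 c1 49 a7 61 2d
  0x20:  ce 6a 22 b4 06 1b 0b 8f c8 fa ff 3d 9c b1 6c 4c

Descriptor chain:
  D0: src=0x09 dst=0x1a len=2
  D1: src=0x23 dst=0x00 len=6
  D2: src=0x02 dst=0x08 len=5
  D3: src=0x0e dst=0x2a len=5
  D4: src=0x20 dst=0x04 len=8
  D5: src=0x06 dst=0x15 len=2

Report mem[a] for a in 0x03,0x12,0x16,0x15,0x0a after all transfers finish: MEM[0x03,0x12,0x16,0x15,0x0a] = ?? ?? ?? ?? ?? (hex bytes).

  after D0: wrote 2B at 0x1a = 414f
  after D1: wrote 6B at 0x00 = b4061b0b8fc8
  after D2: wrote 5B at 0x08 = 1b0b8fc89a
  after D3: wrote 5B at 0x2a = 5413db79c1
  after D4: wrote 8B at 0x04 = ce6a22b4061b0b8f
  after D5: wrote 2B at 0x15 = 22b4
query mem[0x03]=0x0b, mem[0x12]=0xc1, mem[0x16]=0xb4, mem[0x15]=0x22, mem[0x0a]=0x0b

MEM[0x03,0x12,0x16,0x15,0x0a] = 0b c1 b4 22 0b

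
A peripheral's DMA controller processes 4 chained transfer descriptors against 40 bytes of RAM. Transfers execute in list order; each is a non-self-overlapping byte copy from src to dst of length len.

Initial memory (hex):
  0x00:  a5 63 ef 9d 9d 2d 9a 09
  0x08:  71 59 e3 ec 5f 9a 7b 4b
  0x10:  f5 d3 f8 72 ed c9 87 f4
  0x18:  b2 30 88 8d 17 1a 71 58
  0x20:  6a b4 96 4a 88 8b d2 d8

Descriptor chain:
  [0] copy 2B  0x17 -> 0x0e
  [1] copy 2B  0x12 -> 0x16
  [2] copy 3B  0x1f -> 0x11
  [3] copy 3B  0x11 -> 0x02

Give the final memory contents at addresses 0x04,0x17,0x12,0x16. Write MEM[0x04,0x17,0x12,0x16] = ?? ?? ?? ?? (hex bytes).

D0: mem[0x0e..0x0f] <- [f4 b2]
D1: mem[0x16..0x17] <- [f8 72]
D2: mem[0x11..0x13] <- [58 6a b4]
D3: mem[0x02..0x04] <- [58 6a b4]
query mem[0x04]=0xb4, mem[0x17]=0x72, mem[0x12]=0x6a, mem[0x16]=0xf8

MEM[0x04,0x17,0x12,0x16] = b4 72 6a f8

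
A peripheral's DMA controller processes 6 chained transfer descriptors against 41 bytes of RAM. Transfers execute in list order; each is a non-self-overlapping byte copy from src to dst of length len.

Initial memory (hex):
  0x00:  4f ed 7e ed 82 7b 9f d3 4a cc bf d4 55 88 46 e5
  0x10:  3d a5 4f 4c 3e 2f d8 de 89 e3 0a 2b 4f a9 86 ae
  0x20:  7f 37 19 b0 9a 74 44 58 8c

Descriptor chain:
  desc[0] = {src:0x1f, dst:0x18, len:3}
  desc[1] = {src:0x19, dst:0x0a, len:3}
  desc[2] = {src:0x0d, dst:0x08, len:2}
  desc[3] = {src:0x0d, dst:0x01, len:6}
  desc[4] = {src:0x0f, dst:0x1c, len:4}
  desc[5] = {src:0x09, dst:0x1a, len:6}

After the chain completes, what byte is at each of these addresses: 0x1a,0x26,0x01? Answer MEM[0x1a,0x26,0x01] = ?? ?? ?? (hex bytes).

MEM[0x1a,0x26,0x01] = 46 44 88

[0] 0x1f->0x18 len=3 : ae 7f 37
[1] 0x19->0x0a len=3 : 7f 37 2b
[2] 0x0d->0x08 len=2 : 88 46
[3] 0x0d->0x01 len=6 : 88 46 e5 3d a5 4f
[4] 0x0f->0x1c len=4 : e5 3d a5 4f
[5] 0x09->0x1a len=6 : 46 7f 37 2b 88 46
query mem[0x1a]=0x46, mem[0x26]=0x44, mem[0x01]=0x88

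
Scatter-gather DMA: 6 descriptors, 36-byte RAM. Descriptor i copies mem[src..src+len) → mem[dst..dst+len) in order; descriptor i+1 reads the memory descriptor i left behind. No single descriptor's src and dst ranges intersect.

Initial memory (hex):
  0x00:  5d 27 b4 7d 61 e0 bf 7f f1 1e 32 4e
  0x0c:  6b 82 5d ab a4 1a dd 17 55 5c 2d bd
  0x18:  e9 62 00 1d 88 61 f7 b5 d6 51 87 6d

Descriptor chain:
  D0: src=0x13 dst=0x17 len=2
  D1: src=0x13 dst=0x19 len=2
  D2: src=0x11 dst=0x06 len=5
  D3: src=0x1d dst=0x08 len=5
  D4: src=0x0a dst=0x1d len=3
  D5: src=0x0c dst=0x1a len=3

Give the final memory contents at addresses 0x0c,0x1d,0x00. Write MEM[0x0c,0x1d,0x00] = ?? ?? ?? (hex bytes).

D0: mem[0x17..0x18] <- [17 55]
D1: mem[0x19..0x1a] <- [17 55]
D2: mem[0x06..0x0a] <- [1a dd 17 55 5c]
D3: mem[0x08..0x0c] <- [61 f7 b5 d6 51]
D4: mem[0x1d..0x1f] <- [b5 d6 51]
D5: mem[0x1a..0x1c] <- [51 82 5d]
query mem[0x0c]=0x51, mem[0x1d]=0xb5, mem[0x00]=0x5d

MEM[0x0c,0x1d,0x00] = 51 b5 5d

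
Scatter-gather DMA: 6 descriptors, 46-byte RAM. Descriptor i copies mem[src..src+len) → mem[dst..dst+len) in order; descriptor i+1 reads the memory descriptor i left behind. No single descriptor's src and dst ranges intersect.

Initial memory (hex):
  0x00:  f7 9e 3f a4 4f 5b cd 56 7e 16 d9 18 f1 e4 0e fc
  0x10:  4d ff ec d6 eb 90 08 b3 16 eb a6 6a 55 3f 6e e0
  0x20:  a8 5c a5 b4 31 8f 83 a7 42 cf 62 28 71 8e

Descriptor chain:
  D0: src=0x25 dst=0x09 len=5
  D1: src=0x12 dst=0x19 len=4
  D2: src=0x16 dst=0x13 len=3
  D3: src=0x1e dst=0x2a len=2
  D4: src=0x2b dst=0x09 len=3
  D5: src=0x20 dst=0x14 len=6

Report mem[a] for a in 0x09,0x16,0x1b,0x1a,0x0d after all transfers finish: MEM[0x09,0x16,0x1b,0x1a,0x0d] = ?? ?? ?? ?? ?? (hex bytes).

MEM[0x09,0x16,0x1b,0x1a,0x0d] = e0 a5 eb d6 cf

[0] 0x25->0x09 len=5 : 8f 83 a7 42 cf
[1] 0x12->0x19 len=4 : ec d6 eb 90
[2] 0x16->0x13 len=3 : 08 b3 16
[3] 0x1e->0x2a len=2 : 6e e0
[4] 0x2b->0x09 len=3 : e0 71 8e
[5] 0x20->0x14 len=6 : a8 5c a5 b4 31 8f
query mem[0x09]=0xe0, mem[0x16]=0xa5, mem[0x1b]=0xeb, mem[0x1a]=0xd6, mem[0x0d]=0xcf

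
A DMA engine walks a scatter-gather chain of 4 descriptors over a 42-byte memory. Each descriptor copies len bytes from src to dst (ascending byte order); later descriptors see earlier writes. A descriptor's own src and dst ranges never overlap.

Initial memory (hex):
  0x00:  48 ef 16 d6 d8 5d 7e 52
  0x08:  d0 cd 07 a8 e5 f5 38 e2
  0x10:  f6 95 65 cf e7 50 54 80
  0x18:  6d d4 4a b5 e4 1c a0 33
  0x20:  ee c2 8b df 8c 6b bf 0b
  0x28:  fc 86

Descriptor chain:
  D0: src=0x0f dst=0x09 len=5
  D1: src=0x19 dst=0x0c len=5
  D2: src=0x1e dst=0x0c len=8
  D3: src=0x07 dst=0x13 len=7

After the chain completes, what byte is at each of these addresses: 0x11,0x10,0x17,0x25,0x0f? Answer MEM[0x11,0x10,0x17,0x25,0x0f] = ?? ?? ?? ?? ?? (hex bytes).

#0 dst[0x09+5] := {0xe2,0xf6,0x95,0x65,0xcf}
#1 dst[0x0c+5] := {0xd4,0x4a,0xb5,0xe4,0x1c}
#2 dst[0x0c+8] := {0xa0,0x33,0xee,0xc2,0x8b,0xdf,0x8c,0x6b}
#3 dst[0x13+7] := {0x52,0xd0,0xe2,0xf6,0x95,0xa0,0x33}
query mem[0x11]=0xdf, mem[0x10]=0x8b, mem[0x17]=0x95, mem[0x25]=0x6b, mem[0x0f]=0xc2

MEM[0x11,0x10,0x17,0x25,0x0f] = df 8b 95 6b c2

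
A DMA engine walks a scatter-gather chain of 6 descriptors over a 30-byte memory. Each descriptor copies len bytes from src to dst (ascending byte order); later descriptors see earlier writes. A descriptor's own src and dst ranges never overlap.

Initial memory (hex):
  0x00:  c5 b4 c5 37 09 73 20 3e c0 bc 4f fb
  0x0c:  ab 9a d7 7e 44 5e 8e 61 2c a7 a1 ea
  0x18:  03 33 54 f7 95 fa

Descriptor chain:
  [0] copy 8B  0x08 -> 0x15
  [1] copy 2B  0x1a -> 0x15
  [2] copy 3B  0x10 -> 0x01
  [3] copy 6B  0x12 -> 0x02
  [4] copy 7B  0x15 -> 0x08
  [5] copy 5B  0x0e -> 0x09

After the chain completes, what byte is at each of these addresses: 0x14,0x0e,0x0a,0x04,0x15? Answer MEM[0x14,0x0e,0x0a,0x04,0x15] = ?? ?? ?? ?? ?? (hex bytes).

  after D0: wrote 8B at 0x15 = c0bc4ffbab9ad77e
  after D1: wrote 2B at 0x15 = 9ad7
  after D2: wrote 3B at 0x01 = 445e8e
  after D3: wrote 6B at 0x02 = 8e612c9ad74f
  after D4: wrote 7B at 0x08 = 9ad74ffbab9ad7
  after D5: wrote 5B at 0x09 = d77e445e8e
query mem[0x14]=0x2c, mem[0x0e]=0xd7, mem[0x0a]=0x7e, mem[0x04]=0x2c, mem[0x15]=0x9a

MEM[0x14,0x0e,0x0a,0x04,0x15] = 2c d7 7e 2c 9a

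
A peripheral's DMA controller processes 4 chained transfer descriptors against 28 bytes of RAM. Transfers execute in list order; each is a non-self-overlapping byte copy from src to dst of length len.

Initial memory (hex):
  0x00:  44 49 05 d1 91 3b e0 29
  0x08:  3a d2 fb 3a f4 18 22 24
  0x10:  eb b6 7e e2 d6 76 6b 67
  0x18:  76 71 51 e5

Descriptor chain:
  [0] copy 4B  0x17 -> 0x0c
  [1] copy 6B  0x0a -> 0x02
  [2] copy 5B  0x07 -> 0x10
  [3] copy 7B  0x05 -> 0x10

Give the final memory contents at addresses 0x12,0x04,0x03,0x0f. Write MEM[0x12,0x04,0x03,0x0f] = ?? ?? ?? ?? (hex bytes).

#0 dst[0x0c+4] := {0x67,0x76,0x71,0x51}
#1 dst[0x02+6] := {0xfb,0x3a,0x67,0x76,0x71,0x51}
#2 dst[0x10+5] := {0x51,0x3a,0xd2,0xfb,0x3a}
#3 dst[0x10+7] := {0x76,0x71,0x51,0x3a,0xd2,0xfb,0x3a}
query mem[0x12]=0x51, mem[0x04]=0x67, mem[0x03]=0x3a, mem[0x0f]=0x51

MEM[0x12,0x04,0x03,0x0f] = 51 67 3a 51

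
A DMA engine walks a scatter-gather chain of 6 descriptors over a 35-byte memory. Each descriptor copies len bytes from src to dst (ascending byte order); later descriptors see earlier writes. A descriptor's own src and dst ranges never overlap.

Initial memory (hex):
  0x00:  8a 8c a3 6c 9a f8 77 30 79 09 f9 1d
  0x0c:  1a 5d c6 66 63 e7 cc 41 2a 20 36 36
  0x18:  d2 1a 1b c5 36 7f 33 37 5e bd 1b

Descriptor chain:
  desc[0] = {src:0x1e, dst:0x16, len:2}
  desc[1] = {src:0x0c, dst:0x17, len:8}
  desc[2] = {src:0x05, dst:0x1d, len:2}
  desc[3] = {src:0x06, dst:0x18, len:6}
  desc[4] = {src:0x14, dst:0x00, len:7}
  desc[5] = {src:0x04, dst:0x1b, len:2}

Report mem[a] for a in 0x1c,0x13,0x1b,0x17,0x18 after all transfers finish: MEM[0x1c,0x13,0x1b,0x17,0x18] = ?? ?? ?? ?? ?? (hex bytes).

[0] 0x1e->0x16 len=2 : 33 37
[1] 0x0c->0x17 len=8 : 1a 5d c6 66 63 e7 cc 41
[2] 0x05->0x1d len=2 : f8 77
[3] 0x06->0x18 len=6 : 77 30 79 09 f9 1d
[4] 0x14->0x00 len=7 : 2a 20 33 1a 77 30 79
[5] 0x04->0x1b len=2 : 77 30
query mem[0x1c]=0x30, mem[0x13]=0x41, mem[0x1b]=0x77, mem[0x17]=0x1a, mem[0x18]=0x77

MEM[0x1c,0x13,0x1b,0x17,0x18] = 30 41 77 1a 77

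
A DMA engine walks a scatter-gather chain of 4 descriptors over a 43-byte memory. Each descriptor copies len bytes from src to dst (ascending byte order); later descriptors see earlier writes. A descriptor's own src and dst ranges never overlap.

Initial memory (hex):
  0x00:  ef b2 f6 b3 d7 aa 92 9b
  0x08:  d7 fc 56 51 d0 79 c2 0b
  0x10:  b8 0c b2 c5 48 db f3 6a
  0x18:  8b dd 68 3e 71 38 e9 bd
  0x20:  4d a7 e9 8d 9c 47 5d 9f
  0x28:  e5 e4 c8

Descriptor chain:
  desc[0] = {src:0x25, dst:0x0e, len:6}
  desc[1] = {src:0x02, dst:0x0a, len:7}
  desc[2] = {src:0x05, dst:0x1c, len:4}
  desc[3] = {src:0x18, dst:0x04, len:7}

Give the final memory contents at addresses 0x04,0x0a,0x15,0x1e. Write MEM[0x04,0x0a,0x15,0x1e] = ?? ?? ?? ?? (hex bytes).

D0: mem[0x0e..0x13] <- [47 5d 9f e5 e4 c8]
D1: mem[0x0a..0x10] <- [f6 b3 d7 aa 92 9b d7]
D2: mem[0x1c..0x1f] <- [aa 92 9b d7]
D3: mem[0x04..0x0a] <- [8b dd 68 3e aa 92 9b]
query mem[0x04]=0x8b, mem[0x0a]=0x9b, mem[0x15]=0xdb, mem[0x1e]=0x9b

MEM[0x04,0x0a,0x15,0x1e] = 8b 9b db 9b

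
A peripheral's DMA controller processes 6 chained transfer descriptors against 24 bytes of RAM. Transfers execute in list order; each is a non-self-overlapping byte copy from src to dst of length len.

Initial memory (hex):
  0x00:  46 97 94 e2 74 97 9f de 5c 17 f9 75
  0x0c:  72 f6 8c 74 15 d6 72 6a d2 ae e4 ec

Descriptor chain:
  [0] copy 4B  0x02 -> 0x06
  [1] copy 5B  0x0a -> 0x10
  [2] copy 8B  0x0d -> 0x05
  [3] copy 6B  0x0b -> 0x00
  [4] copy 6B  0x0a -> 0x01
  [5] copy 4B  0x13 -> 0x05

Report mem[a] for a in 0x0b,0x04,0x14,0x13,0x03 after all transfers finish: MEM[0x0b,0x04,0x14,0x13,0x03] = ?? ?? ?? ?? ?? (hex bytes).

MEM[0x0b,0x04,0x14,0x13,0x03] = f6 f6 8c f6 8c

D0: mem[0x06..0x09] <- [94 e2 74 97]
D1: mem[0x10..0x14] <- [f9 75 72 f6 8c]
D2: mem[0x05..0x0c] <- [f6 8c 74 f9 75 72 f6 8c]
D3: mem[0x00..0x05] <- [f6 8c f6 8c 74 f9]
D4: mem[0x01..0x06] <- [72 f6 8c f6 8c 74]
D5: mem[0x05..0x08] <- [f6 8c ae e4]
query mem[0x0b]=0xf6, mem[0x04]=0xf6, mem[0x14]=0x8c, mem[0x13]=0xf6, mem[0x03]=0x8c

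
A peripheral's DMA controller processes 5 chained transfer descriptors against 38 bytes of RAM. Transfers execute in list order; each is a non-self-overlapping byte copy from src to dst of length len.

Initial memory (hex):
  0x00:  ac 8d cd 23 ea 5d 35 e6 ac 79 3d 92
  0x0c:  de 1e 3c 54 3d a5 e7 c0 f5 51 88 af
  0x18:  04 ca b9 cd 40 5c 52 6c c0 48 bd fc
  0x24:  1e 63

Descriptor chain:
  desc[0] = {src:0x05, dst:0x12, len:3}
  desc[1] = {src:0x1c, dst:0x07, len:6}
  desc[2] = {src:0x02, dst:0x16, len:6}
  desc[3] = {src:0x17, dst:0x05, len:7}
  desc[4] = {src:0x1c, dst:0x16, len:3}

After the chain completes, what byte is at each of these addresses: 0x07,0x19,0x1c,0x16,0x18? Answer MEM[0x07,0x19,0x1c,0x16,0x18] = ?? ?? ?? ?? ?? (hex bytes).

D0: mem[0x12..0x14] <- [5d 35 e6]
D1: mem[0x07..0x0c] <- [40 5c 52 6c c0 48]
D2: mem[0x16..0x1b] <- [cd 23 ea 5d 35 40]
D3: mem[0x05..0x0b] <- [23 ea 5d 35 40 40 5c]
D4: mem[0x16..0x18] <- [40 5c 52]
query mem[0x07]=0x5d, mem[0x19]=0x5d, mem[0x1c]=0x40, mem[0x16]=0x40, mem[0x18]=0x52

MEM[0x07,0x19,0x1c,0x16,0x18] = 5d 5d 40 40 52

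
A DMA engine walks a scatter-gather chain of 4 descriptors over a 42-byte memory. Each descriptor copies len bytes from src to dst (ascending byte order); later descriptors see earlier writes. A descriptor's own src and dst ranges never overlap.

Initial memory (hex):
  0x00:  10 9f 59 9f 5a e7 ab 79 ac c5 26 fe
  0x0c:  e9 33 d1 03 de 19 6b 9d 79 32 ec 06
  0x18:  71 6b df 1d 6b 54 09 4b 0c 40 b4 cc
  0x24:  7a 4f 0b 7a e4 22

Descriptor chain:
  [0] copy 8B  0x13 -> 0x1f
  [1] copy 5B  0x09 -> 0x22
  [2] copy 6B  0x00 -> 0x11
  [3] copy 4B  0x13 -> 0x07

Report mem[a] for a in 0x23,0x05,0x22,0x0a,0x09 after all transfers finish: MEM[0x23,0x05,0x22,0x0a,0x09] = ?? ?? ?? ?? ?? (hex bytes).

[0] 0x13->0x1f len=8 : 9d 79 32 ec 06 71 6b df
[1] 0x09->0x22 len=5 : c5 26 fe e9 33
[2] 0x00->0x11 len=6 : 10 9f 59 9f 5a e7
[3] 0x13->0x07 len=4 : 59 9f 5a e7
query mem[0x23]=0x26, mem[0x05]=0xe7, mem[0x22]=0xc5, mem[0x0a]=0xe7, mem[0x09]=0x5a

MEM[0x23,0x05,0x22,0x0a,0x09] = 26 e7 c5 e7 5a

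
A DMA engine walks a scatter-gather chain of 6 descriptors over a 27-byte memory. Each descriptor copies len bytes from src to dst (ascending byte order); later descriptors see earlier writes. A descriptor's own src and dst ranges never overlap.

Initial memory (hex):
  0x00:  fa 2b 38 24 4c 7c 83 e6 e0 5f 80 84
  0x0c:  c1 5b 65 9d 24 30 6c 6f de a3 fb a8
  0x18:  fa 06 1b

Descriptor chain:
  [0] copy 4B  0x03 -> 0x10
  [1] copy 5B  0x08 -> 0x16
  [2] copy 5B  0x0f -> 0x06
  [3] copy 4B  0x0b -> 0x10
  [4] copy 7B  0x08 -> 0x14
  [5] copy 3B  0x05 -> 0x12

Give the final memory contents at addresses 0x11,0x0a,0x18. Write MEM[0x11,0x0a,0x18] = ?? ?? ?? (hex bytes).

  after D0: wrote 4B at 0x10 = 244c7c83
  after D1: wrote 5B at 0x16 = e05f8084c1
  after D2: wrote 5B at 0x06 = 9d244c7c83
  after D3: wrote 4B at 0x10 = 84c15b65
  after D4: wrote 7B at 0x14 = 4c7c8384c15b65
  after D5: wrote 3B at 0x12 = 7c9d24
query mem[0x11]=0xc1, mem[0x0a]=0x83, mem[0x18]=0xc1

MEM[0x11,0x0a,0x18] = c1 83 c1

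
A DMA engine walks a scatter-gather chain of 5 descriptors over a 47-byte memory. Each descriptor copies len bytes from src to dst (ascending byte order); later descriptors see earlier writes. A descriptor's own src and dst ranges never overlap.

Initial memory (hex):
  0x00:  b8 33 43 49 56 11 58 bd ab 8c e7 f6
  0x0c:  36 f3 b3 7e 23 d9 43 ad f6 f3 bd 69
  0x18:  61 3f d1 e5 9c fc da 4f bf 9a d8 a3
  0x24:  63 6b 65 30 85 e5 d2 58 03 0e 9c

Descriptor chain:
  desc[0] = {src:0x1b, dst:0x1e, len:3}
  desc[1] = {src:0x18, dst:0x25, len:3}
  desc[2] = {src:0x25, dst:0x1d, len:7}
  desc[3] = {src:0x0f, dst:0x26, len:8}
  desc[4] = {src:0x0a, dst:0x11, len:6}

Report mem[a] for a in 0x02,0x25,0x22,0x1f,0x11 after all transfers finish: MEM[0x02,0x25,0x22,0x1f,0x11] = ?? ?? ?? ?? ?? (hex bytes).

MEM[0x02,0x25,0x22,0x1f,0x11] = 43 61 d2 d1 e7

#0 dst[0x1e+3] := {0xe5,0x9c,0xfc}
#1 dst[0x25+3] := {0x61,0x3f,0xd1}
#2 dst[0x1d+7] := {0x61,0x3f,0xd1,0x85,0xe5,0xd2,0x58}
#3 dst[0x26+8] := {0x7e,0x23,0xd9,0x43,0xad,0xf6,0xf3,0xbd}
#4 dst[0x11+6] := {0xe7,0xf6,0x36,0xf3,0xb3,0x7e}
query mem[0x02]=0x43, mem[0x25]=0x61, mem[0x22]=0xd2, mem[0x1f]=0xd1, mem[0x11]=0xe7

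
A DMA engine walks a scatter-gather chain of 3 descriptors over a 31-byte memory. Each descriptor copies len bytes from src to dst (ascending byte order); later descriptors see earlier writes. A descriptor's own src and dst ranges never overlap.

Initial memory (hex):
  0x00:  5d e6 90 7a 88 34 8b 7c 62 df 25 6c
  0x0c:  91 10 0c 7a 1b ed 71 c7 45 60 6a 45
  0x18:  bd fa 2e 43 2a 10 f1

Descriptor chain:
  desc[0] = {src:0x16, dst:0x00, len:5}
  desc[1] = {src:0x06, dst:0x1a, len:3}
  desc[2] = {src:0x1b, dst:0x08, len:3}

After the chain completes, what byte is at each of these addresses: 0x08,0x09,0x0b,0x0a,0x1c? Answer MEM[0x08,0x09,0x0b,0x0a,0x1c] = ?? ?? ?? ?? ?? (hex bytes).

  after D0: wrote 5B at 0x00 = 6a45bdfa2e
  after D1: wrote 3B at 0x1a = 8b7c62
  after D2: wrote 3B at 0x08 = 7c6210
query mem[0x08]=0x7c, mem[0x09]=0x62, mem[0x0b]=0x6c, mem[0x0a]=0x10, mem[0x1c]=0x62

MEM[0x08,0x09,0x0b,0x0a,0x1c] = 7c 62 6c 10 62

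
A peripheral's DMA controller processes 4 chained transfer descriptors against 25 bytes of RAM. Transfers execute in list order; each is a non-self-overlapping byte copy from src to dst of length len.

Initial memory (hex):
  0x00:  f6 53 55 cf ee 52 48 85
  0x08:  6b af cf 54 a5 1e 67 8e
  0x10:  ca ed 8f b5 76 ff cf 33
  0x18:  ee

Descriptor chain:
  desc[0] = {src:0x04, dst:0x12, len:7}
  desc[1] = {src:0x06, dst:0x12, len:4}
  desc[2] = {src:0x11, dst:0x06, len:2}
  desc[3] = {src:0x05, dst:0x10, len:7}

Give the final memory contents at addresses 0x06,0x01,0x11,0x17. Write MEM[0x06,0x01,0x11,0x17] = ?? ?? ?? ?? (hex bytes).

MEM[0x06,0x01,0x11,0x17] = ed 53 ed af

#0 dst[0x12+7] := {0xee,0x52,0x48,0x85,0x6b,0xaf,0xcf}
#1 dst[0x12+4] := {0x48,0x85,0x6b,0xaf}
#2 dst[0x06+2] := {0xed,0x48}
#3 dst[0x10+7] := {0x52,0xed,0x48,0x6b,0xaf,0xcf,0x54}
query mem[0x06]=0xed, mem[0x01]=0x53, mem[0x11]=0xed, mem[0x17]=0xaf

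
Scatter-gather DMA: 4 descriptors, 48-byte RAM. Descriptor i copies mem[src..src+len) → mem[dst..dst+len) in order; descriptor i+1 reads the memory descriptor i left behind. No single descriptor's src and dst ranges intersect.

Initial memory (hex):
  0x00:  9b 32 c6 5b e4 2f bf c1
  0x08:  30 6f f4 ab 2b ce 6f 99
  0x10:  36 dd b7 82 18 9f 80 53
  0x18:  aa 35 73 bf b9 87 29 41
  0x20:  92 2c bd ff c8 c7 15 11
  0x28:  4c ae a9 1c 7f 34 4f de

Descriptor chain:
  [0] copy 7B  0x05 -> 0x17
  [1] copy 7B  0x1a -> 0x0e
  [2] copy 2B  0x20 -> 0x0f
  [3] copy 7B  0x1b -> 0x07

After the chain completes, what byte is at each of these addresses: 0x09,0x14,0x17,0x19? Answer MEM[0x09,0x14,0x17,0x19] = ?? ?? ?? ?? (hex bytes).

MEM[0x09,0x14,0x17,0x19] = ab 92 2f c1

#0 dst[0x17+7] := {0x2f,0xbf,0xc1,0x30,0x6f,0xf4,0xab}
#1 dst[0x0e+7] := {0x30,0x6f,0xf4,0xab,0x29,0x41,0x92}
#2 dst[0x0f+2] := {0x92,0x2c}
#3 dst[0x07+7] := {0x6f,0xf4,0xab,0x29,0x41,0x92,0x2c}
query mem[0x09]=0xab, mem[0x14]=0x92, mem[0x17]=0x2f, mem[0x19]=0xc1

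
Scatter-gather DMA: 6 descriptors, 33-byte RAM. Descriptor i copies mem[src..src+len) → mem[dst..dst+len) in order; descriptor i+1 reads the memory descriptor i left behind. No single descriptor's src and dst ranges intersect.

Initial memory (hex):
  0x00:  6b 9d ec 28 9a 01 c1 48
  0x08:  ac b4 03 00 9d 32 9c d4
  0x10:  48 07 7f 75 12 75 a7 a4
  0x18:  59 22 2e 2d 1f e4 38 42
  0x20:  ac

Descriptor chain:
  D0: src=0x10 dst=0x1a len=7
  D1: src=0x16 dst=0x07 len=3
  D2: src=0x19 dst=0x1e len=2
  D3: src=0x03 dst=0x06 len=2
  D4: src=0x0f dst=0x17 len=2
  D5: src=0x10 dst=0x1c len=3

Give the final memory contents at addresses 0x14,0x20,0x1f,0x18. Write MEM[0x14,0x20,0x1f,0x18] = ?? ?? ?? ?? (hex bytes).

MEM[0x14,0x20,0x1f,0x18] = 12 a7 48 48

D0: mem[0x1a..0x20] <- [48 07 7f 75 12 75 a7]
D1: mem[0x07..0x09] <- [a7 a4 59]
D2: mem[0x1e..0x1f] <- [22 48]
D3: mem[0x06..0x07] <- [28 9a]
D4: mem[0x17..0x18] <- [d4 48]
D5: mem[0x1c..0x1e] <- [48 07 7f]
query mem[0x14]=0x12, mem[0x20]=0xa7, mem[0x1f]=0x48, mem[0x18]=0x48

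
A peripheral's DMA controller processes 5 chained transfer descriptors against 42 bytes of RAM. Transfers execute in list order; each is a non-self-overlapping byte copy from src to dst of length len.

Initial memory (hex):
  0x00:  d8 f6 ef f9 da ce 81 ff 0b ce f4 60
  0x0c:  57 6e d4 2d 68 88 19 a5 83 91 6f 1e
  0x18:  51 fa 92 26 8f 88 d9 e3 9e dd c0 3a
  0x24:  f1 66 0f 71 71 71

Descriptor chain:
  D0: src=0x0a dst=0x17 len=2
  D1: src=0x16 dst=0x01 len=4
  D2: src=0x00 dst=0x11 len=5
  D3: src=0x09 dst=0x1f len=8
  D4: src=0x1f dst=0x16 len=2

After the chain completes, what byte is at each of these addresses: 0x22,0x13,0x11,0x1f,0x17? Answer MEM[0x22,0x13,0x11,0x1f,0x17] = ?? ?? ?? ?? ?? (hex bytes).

MEM[0x22,0x13,0x11,0x1f,0x17] = 57 f4 d8 ce f4

D0: mem[0x17..0x18] <- [f4 60]
D1: mem[0x01..0x04] <- [6f f4 60 fa]
D2: mem[0x11..0x15] <- [d8 6f f4 60 fa]
D3: mem[0x1f..0x26] <- [ce f4 60 57 6e d4 2d 68]
D4: mem[0x16..0x17] <- [ce f4]
query mem[0x22]=0x57, mem[0x13]=0xf4, mem[0x11]=0xd8, mem[0x1f]=0xce, mem[0x17]=0xf4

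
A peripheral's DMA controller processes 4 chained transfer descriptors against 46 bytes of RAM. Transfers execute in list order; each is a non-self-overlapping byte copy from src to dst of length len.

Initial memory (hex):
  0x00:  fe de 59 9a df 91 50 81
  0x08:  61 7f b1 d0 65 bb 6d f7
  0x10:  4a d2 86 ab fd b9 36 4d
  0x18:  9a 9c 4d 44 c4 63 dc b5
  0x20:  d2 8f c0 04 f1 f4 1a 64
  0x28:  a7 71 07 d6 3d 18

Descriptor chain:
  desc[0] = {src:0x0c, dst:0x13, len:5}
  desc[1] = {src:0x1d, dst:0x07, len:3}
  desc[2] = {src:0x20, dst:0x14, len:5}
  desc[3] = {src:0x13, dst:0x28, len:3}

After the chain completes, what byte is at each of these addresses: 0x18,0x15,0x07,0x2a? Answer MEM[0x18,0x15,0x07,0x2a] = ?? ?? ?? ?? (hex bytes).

[0] 0x0c->0x13 len=5 : 65 bb 6d f7 4a
[1] 0x1d->0x07 len=3 : 63 dc b5
[2] 0x20->0x14 len=5 : d2 8f c0 04 f1
[3] 0x13->0x28 len=3 : 65 d2 8f
query mem[0x18]=0xf1, mem[0x15]=0x8f, mem[0x07]=0x63, mem[0x2a]=0x8f

MEM[0x18,0x15,0x07,0x2a] = f1 8f 63 8f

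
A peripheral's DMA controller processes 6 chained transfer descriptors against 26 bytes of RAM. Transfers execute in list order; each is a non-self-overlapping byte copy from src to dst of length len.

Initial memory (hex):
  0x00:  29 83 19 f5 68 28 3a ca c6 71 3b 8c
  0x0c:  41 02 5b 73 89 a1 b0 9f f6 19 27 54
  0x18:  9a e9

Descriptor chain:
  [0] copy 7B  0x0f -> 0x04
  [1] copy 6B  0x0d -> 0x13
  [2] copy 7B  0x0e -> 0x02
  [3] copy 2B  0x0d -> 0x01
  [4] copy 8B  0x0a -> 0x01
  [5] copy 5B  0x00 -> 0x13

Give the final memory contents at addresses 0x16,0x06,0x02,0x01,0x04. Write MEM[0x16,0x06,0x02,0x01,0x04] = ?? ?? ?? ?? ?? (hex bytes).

  after D0: wrote 7B at 0x04 = 7389a1b09ff619
  after D1: wrote 6B at 0x13 = 025b7389a1b0
  after D2: wrote 7B at 0x02 = 5b7389a1b0025b
  after D3: wrote 2B at 0x01 = 025b
  after D4: wrote 8B at 0x01 = 198c41025b7389a1
  after D5: wrote 5B at 0x13 = 29198c4102
query mem[0x16]=0x41, mem[0x06]=0x73, mem[0x02]=0x8c, mem[0x01]=0x19, mem[0x04]=0x02

MEM[0x16,0x06,0x02,0x01,0x04] = 41 73 8c 19 02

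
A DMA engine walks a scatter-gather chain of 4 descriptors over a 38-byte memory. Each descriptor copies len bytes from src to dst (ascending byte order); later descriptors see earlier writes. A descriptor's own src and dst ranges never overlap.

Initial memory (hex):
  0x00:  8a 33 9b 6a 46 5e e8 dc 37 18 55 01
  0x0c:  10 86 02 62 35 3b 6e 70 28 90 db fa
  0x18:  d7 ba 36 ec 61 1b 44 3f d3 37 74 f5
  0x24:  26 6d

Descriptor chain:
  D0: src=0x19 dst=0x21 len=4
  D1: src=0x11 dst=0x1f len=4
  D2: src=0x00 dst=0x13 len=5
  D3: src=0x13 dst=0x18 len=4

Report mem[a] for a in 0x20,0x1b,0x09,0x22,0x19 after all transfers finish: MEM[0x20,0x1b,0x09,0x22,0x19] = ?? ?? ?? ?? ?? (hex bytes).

MEM[0x20,0x1b,0x09,0x22,0x19] = 6e 6a 18 28 33

[0] 0x19->0x21 len=4 : ba 36 ec 61
[1] 0x11->0x1f len=4 : 3b 6e 70 28
[2] 0x00->0x13 len=5 : 8a 33 9b 6a 46
[3] 0x13->0x18 len=4 : 8a 33 9b 6a
query mem[0x20]=0x6e, mem[0x1b]=0x6a, mem[0x09]=0x18, mem[0x22]=0x28, mem[0x19]=0x33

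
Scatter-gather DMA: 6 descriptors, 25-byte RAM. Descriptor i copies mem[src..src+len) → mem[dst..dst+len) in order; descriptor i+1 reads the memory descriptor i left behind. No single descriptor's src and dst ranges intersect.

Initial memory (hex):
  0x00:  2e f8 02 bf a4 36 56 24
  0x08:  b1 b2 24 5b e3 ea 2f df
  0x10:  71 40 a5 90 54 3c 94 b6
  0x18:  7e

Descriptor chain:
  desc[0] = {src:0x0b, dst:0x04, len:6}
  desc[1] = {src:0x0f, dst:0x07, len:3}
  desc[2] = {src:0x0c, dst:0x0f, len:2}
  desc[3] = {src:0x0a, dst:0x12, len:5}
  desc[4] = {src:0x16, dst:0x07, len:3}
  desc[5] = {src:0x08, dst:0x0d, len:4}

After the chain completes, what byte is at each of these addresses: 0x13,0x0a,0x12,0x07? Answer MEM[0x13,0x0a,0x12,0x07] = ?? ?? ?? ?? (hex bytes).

D0: mem[0x04..0x09] <- [5b e3 ea 2f df 71]
D1: mem[0x07..0x09] <- [df 71 40]
D2: mem[0x0f..0x10] <- [e3 ea]
D3: mem[0x12..0x16] <- [24 5b e3 ea 2f]
D4: mem[0x07..0x09] <- [2f b6 7e]
D5: mem[0x0d..0x10] <- [b6 7e 24 5b]
query mem[0x13]=0x5b, mem[0x0a]=0x24, mem[0x12]=0x24, mem[0x07]=0x2f

MEM[0x13,0x0a,0x12,0x07] = 5b 24 24 2f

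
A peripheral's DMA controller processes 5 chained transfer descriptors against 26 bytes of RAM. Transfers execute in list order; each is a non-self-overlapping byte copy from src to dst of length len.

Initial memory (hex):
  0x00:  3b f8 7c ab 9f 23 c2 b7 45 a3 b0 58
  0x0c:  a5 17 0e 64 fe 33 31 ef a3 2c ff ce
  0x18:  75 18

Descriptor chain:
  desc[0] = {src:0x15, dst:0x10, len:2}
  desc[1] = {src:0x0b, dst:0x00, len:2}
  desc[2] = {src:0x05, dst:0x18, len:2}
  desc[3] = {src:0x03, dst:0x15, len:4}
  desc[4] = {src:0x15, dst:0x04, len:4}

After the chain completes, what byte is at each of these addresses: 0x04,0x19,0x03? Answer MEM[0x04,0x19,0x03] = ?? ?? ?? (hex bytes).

#0 dst[0x10+2] := {0x2c,0xff}
#1 dst[0x00+2] := {0x58,0xa5}
#2 dst[0x18+2] := {0x23,0xc2}
#3 dst[0x15+4] := {0xab,0x9f,0x23,0xc2}
#4 dst[0x04+4] := {0xab,0x9f,0x23,0xc2}
query mem[0x04]=0xab, mem[0x19]=0xc2, mem[0x03]=0xab

MEM[0x04,0x19,0x03] = ab c2 ab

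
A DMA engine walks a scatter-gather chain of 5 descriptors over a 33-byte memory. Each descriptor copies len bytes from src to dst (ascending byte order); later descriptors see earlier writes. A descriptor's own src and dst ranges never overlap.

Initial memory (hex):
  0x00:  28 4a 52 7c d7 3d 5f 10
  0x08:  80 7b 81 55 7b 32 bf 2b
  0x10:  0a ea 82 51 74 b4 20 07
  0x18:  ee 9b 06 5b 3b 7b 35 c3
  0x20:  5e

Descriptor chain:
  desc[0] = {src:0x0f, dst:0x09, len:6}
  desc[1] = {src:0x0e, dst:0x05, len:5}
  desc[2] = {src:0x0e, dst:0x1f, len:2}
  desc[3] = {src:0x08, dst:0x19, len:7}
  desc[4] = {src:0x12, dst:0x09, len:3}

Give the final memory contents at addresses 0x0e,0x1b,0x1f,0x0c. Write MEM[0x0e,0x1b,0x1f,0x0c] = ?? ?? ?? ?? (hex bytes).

  after D0: wrote 6B at 0x09 = 2b0aea825174
  after D1: wrote 5B at 0x05 = 742b0aea82
  after D2: wrote 2B at 0x1f = 742b
  after D3: wrote 7B at 0x19 = ea820aea825174
  after D4: wrote 3B at 0x09 = 825174
query mem[0x0e]=0x74, mem[0x1b]=0x0a, mem[0x1f]=0x74, mem[0x0c]=0x82

MEM[0x0e,0x1b,0x1f,0x0c] = 74 0a 74 82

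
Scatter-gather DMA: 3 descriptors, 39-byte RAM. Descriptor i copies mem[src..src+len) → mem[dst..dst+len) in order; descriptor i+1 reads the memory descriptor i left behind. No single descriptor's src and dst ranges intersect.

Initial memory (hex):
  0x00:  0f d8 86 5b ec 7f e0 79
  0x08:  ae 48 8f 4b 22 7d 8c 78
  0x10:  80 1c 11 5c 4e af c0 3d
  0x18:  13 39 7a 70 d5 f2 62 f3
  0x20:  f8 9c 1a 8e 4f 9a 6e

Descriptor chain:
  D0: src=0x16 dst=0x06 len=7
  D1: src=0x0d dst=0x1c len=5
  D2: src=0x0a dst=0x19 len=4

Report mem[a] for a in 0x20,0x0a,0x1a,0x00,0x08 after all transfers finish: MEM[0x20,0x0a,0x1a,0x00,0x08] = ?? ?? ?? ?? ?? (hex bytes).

MEM[0x20,0x0a,0x1a,0x00,0x08] = 1c 7a 70 0f 13

  after D0: wrote 7B at 0x06 = c03d13397a70d5
  after D1: wrote 5B at 0x1c = 7d8c78801c
  after D2: wrote 4B at 0x19 = 7a70d57d
query mem[0x20]=0x1c, mem[0x0a]=0x7a, mem[0x1a]=0x70, mem[0x00]=0x0f, mem[0x08]=0x13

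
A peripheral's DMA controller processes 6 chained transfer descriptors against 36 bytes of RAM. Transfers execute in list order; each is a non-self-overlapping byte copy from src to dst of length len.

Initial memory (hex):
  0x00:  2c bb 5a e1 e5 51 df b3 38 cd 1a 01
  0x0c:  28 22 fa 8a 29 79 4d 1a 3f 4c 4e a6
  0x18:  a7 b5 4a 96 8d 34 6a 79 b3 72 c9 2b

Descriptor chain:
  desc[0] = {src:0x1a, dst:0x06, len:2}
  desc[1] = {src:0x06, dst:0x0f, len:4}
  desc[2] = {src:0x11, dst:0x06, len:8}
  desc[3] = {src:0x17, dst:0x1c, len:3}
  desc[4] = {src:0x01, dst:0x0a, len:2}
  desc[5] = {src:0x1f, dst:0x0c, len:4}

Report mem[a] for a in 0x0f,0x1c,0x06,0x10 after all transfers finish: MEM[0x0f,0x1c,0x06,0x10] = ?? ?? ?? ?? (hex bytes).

  after D0: wrote 2B at 0x06 = 4a96
  after D1: wrote 4B at 0x0f = 4a9638cd
  after D2: wrote 8B at 0x06 = 38cd1a3f4c4ea6a7
  after D3: wrote 3B at 0x1c = a6a7b5
  after D4: wrote 2B at 0x0a = bb5a
  after D5: wrote 4B at 0x0c = 79b372c9
query mem[0x0f]=0xc9, mem[0x1c]=0xa6, mem[0x06]=0x38, mem[0x10]=0x96

MEM[0x0f,0x1c,0x06,0x10] = c9 a6 38 96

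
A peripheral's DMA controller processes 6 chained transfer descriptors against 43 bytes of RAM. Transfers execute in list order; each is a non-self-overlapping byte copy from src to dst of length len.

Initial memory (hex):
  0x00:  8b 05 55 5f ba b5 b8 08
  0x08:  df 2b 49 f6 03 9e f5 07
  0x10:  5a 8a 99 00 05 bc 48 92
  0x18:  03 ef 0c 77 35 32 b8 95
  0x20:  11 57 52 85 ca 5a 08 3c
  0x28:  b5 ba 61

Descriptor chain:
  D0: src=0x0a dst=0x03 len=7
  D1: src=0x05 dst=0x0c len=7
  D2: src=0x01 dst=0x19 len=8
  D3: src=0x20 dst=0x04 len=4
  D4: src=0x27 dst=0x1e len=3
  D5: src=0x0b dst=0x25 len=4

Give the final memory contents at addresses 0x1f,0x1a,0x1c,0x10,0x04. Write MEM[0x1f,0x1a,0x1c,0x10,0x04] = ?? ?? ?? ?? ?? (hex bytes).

#0 dst[0x03+7] := {0x49,0xf6,0x03,0x9e,0xf5,0x07,0x5a}
#1 dst[0x0c+7] := {0x03,0x9e,0xf5,0x07,0x5a,0x49,0xf6}
#2 dst[0x19+8] := {0x05,0x55,0x49,0xf6,0x03,0x9e,0xf5,0x07}
#3 dst[0x04+4] := {0x07,0x57,0x52,0x85}
#4 dst[0x1e+3] := {0x3c,0xb5,0xba}
#5 dst[0x25+4] := {0xf6,0x03,0x9e,0xf5}
query mem[0x1f]=0xb5, mem[0x1a]=0x55, mem[0x1c]=0xf6, mem[0x10]=0x5a, mem[0x04]=0x07

MEM[0x1f,0x1a,0x1c,0x10,0x04] = b5 55 f6 5a 07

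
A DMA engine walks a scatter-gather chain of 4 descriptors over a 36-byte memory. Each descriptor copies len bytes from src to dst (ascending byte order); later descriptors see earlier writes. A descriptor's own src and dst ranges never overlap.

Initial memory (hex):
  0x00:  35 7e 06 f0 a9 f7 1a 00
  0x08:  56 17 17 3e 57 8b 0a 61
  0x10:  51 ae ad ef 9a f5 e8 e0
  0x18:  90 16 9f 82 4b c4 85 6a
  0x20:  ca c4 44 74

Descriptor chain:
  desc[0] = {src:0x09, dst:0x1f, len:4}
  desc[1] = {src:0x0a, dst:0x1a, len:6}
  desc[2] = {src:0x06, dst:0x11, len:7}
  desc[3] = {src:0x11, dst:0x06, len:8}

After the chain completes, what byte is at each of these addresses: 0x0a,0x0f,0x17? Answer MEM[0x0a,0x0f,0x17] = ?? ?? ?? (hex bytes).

[0] 0x09->0x1f len=4 : 17 17 3e 57
[1] 0x0a->0x1a len=6 : 17 3e 57 8b 0a 61
[2] 0x06->0x11 len=7 : 1a 00 56 17 17 3e 57
[3] 0x11->0x06 len=8 : 1a 00 56 17 17 3e 57 90
query mem[0x0a]=0x17, mem[0x0f]=0x61, mem[0x17]=0x57

MEM[0x0a,0x0f,0x17] = 17 61 57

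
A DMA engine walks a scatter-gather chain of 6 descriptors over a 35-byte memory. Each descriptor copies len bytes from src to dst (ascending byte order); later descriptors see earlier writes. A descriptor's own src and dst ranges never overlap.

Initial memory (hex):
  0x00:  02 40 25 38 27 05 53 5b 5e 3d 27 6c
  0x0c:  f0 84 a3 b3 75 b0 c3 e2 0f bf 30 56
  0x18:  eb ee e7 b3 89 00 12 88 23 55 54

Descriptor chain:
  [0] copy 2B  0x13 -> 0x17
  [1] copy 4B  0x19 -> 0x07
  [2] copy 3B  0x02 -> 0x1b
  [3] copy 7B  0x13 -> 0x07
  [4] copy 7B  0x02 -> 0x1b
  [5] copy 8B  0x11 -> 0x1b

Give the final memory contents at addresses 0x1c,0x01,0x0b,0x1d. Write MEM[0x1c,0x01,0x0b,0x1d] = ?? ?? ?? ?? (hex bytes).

D0: mem[0x17..0x18] <- [e2 0f]
D1: mem[0x07..0x0a] <- [ee e7 b3 89]
D2: mem[0x1b..0x1d] <- [25 38 27]
D3: mem[0x07..0x0d] <- [e2 0f bf 30 e2 0f ee]
D4: mem[0x1b..0x21] <- [25 38 27 05 53 e2 0f]
D5: mem[0x1b..0x22] <- [b0 c3 e2 0f bf 30 e2 0f]
query mem[0x1c]=0xc3, mem[0x01]=0x40, mem[0x0b]=0xe2, mem[0x1d]=0xe2

MEM[0x1c,0x01,0x0b,0x1d] = c3 40 e2 e2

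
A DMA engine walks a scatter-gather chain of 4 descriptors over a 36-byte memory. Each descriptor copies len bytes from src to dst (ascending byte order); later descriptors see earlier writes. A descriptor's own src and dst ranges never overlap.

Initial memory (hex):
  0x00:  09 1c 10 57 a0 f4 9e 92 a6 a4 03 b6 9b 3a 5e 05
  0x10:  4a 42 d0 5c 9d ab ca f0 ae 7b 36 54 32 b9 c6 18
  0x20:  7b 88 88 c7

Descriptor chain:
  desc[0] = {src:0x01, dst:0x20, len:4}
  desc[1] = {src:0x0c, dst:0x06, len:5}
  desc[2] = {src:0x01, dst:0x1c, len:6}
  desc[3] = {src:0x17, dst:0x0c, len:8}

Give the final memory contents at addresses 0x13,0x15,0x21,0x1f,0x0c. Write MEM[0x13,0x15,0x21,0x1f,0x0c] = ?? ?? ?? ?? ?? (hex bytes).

D0: mem[0x20..0x23] <- [1c 10 57 a0]
D1: mem[0x06..0x0a] <- [9b 3a 5e 05 4a]
D2: mem[0x1c..0x21] <- [1c 10 57 a0 f4 9b]
D3: mem[0x0c..0x13] <- [f0 ae 7b 36 54 1c 10 57]
query mem[0x13]=0x57, mem[0x15]=0xab, mem[0x21]=0x9b, mem[0x1f]=0xa0, mem[0x0c]=0xf0

MEM[0x13,0x15,0x21,0x1f,0x0c] = 57 ab 9b a0 f0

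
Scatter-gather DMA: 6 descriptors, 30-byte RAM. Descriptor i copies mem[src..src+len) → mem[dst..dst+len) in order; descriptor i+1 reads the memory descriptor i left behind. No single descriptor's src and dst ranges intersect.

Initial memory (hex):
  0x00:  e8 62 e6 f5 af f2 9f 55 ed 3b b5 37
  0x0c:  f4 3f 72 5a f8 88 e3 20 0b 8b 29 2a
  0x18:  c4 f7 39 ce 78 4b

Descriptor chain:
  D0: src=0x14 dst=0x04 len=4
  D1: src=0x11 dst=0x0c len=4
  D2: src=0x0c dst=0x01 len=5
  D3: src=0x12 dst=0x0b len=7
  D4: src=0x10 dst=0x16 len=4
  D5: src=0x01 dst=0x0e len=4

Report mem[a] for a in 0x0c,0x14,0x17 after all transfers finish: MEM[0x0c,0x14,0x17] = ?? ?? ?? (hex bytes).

[0] 0x14->0x04 len=4 : 0b 8b 29 2a
[1] 0x11->0x0c len=4 : 88 e3 20 0b
[2] 0x0c->0x01 len=5 : 88 e3 20 0b f8
[3] 0x12->0x0b len=7 : e3 20 0b 8b 29 2a c4
[4] 0x10->0x16 len=4 : 2a c4 e3 20
[5] 0x01->0x0e len=4 : 88 e3 20 0b
query mem[0x0c]=0x20, mem[0x14]=0x0b, mem[0x17]=0xc4

MEM[0x0c,0x14,0x17] = 20 0b c4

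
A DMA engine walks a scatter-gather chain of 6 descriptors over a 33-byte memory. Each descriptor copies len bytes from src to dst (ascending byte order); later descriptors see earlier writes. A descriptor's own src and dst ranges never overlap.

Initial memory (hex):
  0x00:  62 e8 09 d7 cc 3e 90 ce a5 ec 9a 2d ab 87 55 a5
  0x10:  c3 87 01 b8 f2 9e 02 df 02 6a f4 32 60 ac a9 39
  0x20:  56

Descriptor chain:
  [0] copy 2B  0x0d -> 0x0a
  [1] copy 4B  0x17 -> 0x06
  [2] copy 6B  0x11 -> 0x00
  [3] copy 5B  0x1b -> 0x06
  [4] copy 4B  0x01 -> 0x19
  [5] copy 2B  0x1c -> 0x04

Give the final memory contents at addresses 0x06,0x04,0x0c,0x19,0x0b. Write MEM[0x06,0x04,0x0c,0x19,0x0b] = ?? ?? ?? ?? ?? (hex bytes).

  after D0: wrote 2B at 0x0a = 8755
  after D1: wrote 4B at 0x06 = df026af4
  after D2: wrote 6B at 0x00 = 8701b8f29e02
  after D3: wrote 5B at 0x06 = 3260aca939
  after D4: wrote 4B at 0x19 = 01b8f29e
  after D5: wrote 2B at 0x04 = 9eac
query mem[0x06]=0x32, mem[0x04]=0x9e, mem[0x0c]=0xab, mem[0x19]=0x01, mem[0x0b]=0x55

MEM[0x06,0x04,0x0c,0x19,0x0b] = 32 9e ab 01 55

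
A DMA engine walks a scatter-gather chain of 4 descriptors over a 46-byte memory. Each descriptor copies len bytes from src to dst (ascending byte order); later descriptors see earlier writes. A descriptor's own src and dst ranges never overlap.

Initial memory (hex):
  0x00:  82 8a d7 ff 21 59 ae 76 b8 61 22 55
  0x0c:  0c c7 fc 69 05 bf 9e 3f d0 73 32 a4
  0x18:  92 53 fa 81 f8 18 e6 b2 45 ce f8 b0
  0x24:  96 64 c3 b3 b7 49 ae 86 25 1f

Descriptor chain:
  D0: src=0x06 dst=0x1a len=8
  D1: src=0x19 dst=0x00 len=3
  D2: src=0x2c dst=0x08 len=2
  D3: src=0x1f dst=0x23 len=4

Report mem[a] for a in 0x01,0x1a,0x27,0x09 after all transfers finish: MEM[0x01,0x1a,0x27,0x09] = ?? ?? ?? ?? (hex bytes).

MEM[0x01,0x1a,0x27,0x09] = ae ae b3 1f

  after D0: wrote 8B at 0x1a = ae76b86122550cc7
  after D1: wrote 3B at 0x00 = 53ae76
  after D2: wrote 2B at 0x08 = 251f
  after D3: wrote 4B at 0x23 = 550cc7f8
query mem[0x01]=0xae, mem[0x1a]=0xae, mem[0x27]=0xb3, mem[0x09]=0x1f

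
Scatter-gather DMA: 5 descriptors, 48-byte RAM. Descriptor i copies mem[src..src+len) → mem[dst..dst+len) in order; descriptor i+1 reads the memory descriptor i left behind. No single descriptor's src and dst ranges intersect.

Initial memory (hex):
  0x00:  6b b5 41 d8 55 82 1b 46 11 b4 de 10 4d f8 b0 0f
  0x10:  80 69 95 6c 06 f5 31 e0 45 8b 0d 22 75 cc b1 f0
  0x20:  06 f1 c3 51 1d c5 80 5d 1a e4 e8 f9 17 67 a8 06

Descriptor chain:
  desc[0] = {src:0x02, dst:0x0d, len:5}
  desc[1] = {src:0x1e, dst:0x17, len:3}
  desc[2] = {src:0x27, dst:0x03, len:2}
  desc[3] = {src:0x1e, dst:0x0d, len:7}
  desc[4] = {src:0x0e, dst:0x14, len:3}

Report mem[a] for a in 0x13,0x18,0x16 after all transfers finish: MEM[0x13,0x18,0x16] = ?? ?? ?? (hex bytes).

MEM[0x13,0x18,0x16] = 1d f0 f1

D0: mem[0x0d..0x11] <- [41 d8 55 82 1b]
D1: mem[0x17..0x19] <- [b1 f0 06]
D2: mem[0x03..0x04] <- [5d 1a]
D3: mem[0x0d..0x13] <- [b1 f0 06 f1 c3 51 1d]
D4: mem[0x14..0x16] <- [f0 06 f1]
query mem[0x13]=0x1d, mem[0x18]=0xf0, mem[0x16]=0xf1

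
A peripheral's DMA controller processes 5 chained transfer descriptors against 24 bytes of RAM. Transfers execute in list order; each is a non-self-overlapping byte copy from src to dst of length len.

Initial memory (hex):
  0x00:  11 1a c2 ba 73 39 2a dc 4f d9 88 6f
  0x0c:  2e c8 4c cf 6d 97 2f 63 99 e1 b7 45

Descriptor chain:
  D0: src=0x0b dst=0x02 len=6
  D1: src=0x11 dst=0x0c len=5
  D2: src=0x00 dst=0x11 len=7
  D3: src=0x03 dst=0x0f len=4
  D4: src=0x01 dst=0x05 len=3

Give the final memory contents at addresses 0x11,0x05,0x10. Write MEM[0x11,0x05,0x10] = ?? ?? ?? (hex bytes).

D0: mem[0x02..0x07] <- [6f 2e c8 4c cf 6d]
D1: mem[0x0c..0x10] <- [97 2f 63 99 e1]
D2: mem[0x11..0x17] <- [11 1a 6f 2e c8 4c cf]
D3: mem[0x0f..0x12] <- [2e c8 4c cf]
D4: mem[0x05..0x07] <- [1a 6f 2e]
query mem[0x11]=0x4c, mem[0x05]=0x1a, mem[0x10]=0xc8

MEM[0x11,0x05,0x10] = 4c 1a c8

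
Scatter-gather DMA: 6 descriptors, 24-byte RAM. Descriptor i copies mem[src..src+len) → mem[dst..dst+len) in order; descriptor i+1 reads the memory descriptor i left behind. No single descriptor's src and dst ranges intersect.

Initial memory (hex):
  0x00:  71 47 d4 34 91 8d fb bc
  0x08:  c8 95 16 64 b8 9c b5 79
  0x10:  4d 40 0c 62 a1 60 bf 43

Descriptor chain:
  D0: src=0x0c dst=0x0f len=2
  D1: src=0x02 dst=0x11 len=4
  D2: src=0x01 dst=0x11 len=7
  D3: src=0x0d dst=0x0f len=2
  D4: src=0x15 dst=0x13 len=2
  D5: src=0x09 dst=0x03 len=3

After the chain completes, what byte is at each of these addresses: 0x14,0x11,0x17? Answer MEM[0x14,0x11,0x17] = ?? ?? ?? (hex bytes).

  after D0: wrote 2B at 0x0f = b89c
  after D1: wrote 4B at 0x11 = d434918d
  after D2: wrote 7B at 0x11 = 47d434918dfbbc
  after D3: wrote 2B at 0x0f = 9cb5
  after D4: wrote 2B at 0x13 = 8dfb
  after D5: wrote 3B at 0x03 = 951664
query mem[0x14]=0xfb, mem[0x11]=0x47, mem[0x17]=0xbc

MEM[0x14,0x11,0x17] = fb 47 bc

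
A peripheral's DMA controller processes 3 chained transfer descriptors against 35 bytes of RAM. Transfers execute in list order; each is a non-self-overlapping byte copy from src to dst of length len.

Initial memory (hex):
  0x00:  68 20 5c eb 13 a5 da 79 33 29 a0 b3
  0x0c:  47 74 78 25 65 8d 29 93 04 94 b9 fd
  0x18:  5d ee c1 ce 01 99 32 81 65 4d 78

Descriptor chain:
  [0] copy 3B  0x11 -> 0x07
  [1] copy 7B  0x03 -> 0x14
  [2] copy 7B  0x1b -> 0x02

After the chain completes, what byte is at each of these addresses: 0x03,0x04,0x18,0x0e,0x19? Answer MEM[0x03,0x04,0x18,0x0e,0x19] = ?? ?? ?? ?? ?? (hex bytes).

MEM[0x03,0x04,0x18,0x0e,0x19] = 01 99 8d 78 29

#0 dst[0x07+3] := {0x8d,0x29,0x93}
#1 dst[0x14+7] := {0xeb,0x13,0xa5,0xda,0x8d,0x29,0x93}
#2 dst[0x02+7] := {0xce,0x01,0x99,0x32,0x81,0x65,0x4d}
query mem[0x03]=0x01, mem[0x04]=0x99, mem[0x18]=0x8d, mem[0x0e]=0x78, mem[0x19]=0x29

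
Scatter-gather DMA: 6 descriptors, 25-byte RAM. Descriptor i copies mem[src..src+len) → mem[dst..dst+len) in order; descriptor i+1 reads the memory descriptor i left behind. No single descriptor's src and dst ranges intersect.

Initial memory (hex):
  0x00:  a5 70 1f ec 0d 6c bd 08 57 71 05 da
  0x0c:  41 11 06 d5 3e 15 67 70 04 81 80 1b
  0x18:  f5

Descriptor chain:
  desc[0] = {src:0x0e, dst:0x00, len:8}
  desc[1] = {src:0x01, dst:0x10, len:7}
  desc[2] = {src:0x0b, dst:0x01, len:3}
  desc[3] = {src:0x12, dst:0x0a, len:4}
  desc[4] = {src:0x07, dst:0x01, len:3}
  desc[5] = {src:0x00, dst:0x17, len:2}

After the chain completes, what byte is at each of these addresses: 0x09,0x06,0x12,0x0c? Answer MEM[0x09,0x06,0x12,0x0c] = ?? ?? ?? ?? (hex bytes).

MEM[0x09,0x06,0x12,0x0c] = 71 04 15 70

#0 dst[0x00+8] := {0x06,0xd5,0x3e,0x15,0x67,0x70,0x04,0x81}
#1 dst[0x10+7] := {0xd5,0x3e,0x15,0x67,0x70,0x04,0x81}
#2 dst[0x01+3] := {0xda,0x41,0x11}
#3 dst[0x0a+4] := {0x15,0x67,0x70,0x04}
#4 dst[0x01+3] := {0x81,0x57,0x71}
#5 dst[0x17+2] := {0x06,0x81}
query mem[0x09]=0x71, mem[0x06]=0x04, mem[0x12]=0x15, mem[0x0c]=0x70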